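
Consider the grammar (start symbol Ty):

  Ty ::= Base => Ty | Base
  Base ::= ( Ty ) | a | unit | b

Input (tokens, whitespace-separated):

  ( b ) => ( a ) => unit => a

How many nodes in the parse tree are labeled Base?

6

[Ty [Base ( [Ty [Base b]] )] => [Ty [Base ( [Ty [Base a]] )] => [Ty [Base unit] => [Ty [Base a]]]]]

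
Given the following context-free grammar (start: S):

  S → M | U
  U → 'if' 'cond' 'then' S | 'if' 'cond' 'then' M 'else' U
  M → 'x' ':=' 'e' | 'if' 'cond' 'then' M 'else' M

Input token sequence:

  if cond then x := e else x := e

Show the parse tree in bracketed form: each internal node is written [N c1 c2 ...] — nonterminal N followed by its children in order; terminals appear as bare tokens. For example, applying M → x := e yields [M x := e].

[S [M if cond then [M x := e] else [M x := e]]]

S
M
if cond then M else M
if cond then x := e else M
if cond then x := e else x := e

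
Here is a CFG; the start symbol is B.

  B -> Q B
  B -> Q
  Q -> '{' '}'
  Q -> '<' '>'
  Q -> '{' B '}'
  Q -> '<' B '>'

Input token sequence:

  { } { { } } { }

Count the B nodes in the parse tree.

[B [Q { }] [B [Q { [B [Q { }]] }] [B [Q { }]]]]

4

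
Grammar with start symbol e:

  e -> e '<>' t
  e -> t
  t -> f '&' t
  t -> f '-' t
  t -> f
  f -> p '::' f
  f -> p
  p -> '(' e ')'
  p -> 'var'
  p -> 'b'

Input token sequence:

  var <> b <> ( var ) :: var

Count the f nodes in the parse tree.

[e [e [e [t [f [p var]]]] <> [t [f [p b]]]] <> [t [f [p ( [e [t [f [p var]]]] )] :: [f [p var]]]]]

5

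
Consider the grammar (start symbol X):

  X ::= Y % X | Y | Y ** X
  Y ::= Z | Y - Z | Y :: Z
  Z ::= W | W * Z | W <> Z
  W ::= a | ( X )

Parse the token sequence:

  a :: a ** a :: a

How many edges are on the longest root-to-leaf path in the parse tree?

6

[X [Y [Y [Z [W a]]] :: [Z [W a]]] ** [X [Y [Y [Z [W a]]] :: [Z [W a]]]]]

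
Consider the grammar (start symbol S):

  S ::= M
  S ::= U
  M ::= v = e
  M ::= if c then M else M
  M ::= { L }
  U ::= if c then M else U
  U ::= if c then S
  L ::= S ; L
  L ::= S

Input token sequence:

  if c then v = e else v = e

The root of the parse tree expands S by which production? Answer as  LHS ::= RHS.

[S [M if c then [M v = e] else [M v = e]]]

S ::= M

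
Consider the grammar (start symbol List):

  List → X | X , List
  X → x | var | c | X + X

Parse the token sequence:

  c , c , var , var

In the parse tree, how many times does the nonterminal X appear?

[List [X c] , [List [X c] , [List [X var] , [List [X var]]]]]

4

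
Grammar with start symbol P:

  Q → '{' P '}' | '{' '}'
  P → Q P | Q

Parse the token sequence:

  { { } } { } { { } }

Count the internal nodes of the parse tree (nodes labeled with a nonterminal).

10

[P [Q { [P [Q { }]] }] [P [Q { }] [P [Q { [P [Q { }]] }]]]]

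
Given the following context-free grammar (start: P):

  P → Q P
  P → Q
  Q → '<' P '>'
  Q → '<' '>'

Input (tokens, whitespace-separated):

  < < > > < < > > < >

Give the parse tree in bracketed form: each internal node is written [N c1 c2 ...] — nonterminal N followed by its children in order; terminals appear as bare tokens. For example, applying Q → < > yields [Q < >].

P
Q P
< P > P
< Q > P
< < > > P
< < > > Q P
< < > > < P > P
< < > > < Q > P
< < > > < < > > P
< < > > < < > > Q
< < > > < < > > < >

[P [Q < [P [Q < >]] >] [P [Q < [P [Q < >]] >] [P [Q < >]]]]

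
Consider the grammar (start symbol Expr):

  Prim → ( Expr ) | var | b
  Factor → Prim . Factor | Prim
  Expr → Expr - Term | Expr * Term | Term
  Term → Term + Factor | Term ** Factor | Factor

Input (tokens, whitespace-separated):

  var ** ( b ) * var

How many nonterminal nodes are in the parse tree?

15

[Expr [Expr [Term [Term [Factor [Prim var]]] ** [Factor [Prim ( [Expr [Term [Factor [Prim b]]]] )]]]] * [Term [Factor [Prim var]]]]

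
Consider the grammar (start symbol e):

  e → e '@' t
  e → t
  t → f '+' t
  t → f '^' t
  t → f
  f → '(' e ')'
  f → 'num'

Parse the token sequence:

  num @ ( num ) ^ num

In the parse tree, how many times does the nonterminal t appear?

4

[e [e [t [f num]]] @ [t [f ( [e [t [f num]]] )] ^ [t [f num]]]]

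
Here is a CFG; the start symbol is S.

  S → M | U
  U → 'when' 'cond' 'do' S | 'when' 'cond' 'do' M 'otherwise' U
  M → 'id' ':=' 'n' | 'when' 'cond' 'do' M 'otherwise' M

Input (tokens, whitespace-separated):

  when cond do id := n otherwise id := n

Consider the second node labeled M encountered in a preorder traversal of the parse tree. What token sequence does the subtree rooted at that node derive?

[S [M when cond do [M id := n] otherwise [M id := n]]]

id := n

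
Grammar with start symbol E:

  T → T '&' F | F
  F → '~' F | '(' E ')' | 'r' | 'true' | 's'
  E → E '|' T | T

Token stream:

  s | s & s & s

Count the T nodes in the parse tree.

4

[E [E [T [F s]]] | [T [T [T [F s]] & [F s]] & [F s]]]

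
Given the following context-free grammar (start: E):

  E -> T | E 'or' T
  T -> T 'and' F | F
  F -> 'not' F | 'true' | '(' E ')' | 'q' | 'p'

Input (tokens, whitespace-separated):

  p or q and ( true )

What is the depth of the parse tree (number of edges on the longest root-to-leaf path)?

[E [E [T [F p]]] or [T [T [F q]] and [F ( [E [T [F true]]] )]]]

6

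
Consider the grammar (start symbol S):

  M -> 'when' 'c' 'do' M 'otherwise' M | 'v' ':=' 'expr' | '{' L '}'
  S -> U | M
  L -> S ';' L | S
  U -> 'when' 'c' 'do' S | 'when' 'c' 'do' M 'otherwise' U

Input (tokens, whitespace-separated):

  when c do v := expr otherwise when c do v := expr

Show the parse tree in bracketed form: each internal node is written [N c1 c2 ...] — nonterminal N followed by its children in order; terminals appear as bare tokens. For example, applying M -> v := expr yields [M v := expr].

S
U
when c do M otherwise U
when c do v := expr otherwise U
when c do v := expr otherwise when c do S
when c do v := expr otherwise when c do M
when c do v := expr otherwise when c do v := expr

[S [U when c do [M v := expr] otherwise [U when c do [S [M v := expr]]]]]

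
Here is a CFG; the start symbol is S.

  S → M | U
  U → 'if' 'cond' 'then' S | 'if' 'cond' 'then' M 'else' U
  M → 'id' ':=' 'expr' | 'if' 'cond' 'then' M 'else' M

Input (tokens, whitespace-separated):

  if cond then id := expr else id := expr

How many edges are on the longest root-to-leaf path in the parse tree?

3

[S [M if cond then [M id := expr] else [M id := expr]]]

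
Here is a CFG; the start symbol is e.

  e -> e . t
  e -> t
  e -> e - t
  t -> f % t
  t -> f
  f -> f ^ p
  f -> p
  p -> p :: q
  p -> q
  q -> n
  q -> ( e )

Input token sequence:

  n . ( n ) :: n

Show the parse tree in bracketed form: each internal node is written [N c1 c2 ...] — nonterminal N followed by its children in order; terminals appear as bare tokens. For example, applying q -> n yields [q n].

[e [e [t [f [p [q n]]]]] . [t [f [p [p [q ( [e [t [f [p [q n]]]]] )]] :: [q n]]]]]

e
e . t
t . t
f . t
p . t
q . t
n . t
n . f
n . p
n . p :: q
n . q :: q
n . ( e ) :: q
n . ( t ) :: q
n . ( f ) :: q
n . ( p ) :: q
n . ( q ) :: q
n . ( n ) :: q
n . ( n ) :: n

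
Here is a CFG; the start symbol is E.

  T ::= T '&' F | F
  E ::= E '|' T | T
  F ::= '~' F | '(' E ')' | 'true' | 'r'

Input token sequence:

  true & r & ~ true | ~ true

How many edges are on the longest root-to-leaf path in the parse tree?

[E [E [T [T [T [F true]] & [F r]] & [F ~ [F true]]]] | [T [F ~ [F true]]]]

6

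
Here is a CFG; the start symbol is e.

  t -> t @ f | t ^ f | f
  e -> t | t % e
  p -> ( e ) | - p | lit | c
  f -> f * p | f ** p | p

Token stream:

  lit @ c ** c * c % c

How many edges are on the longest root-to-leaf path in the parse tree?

[e [t [t [f [p lit]]] @ [f [f [f [p c]] ** [p c]] * [p c]]] % [e [t [f [p c]]]]]

6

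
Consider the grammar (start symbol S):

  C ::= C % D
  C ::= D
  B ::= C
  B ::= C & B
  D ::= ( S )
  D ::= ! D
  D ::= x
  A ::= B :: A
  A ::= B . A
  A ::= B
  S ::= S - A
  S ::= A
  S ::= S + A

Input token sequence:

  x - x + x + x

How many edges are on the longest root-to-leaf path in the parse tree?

[S [S [S [S [A [B [C [D x]]]]] - [A [B [C [D x]]]]] + [A [B [C [D x]]]]] + [A [B [C [D x]]]]]

8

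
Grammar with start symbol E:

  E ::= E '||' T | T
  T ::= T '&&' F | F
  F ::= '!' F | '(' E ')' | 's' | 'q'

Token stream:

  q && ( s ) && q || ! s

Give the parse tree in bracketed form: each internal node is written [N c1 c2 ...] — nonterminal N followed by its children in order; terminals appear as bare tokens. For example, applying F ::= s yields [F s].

E
E || T
T || T
T && F || T
T && F && F || T
F && F && F || T
q && F && F || T
q && ( E ) && F || T
q && ( T ) && F || T
q && ( F ) && F || T
q && ( s ) && F || T
q && ( s ) && q || T
q && ( s ) && q || F
q && ( s ) && q || ! F
q && ( s ) && q || ! s

[E [E [T [T [T [F q]] && [F ( [E [T [F s]]] )]] && [F q]]] || [T [F ! [F s]]]]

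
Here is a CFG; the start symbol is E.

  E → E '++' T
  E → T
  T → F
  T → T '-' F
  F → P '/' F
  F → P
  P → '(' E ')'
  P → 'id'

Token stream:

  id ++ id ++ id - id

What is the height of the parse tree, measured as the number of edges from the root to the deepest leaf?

[E [E [E [T [F [P id]]]] ++ [T [F [P id]]]] ++ [T [T [F [P id]]] - [F [P id]]]]

6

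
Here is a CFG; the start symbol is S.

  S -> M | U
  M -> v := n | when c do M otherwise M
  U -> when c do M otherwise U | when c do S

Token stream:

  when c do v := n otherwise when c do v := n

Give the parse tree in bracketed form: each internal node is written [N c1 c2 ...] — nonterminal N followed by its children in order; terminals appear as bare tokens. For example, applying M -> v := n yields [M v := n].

[S [U when c do [M v := n] otherwise [U when c do [S [M v := n]]]]]

S
U
when c do M otherwise U
when c do v := n otherwise U
when c do v := n otherwise when c do S
when c do v := n otherwise when c do M
when c do v := n otherwise when c do v := n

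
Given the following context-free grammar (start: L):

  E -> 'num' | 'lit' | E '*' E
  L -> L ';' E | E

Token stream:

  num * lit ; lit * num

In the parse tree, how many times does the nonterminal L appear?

2

[L [L [E [E num] * [E lit]]] ; [E [E lit] * [E num]]]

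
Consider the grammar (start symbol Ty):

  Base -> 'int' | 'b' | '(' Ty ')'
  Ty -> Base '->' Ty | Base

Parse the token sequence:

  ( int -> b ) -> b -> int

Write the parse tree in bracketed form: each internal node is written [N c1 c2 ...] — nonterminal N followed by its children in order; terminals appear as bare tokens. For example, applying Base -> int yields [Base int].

[Ty [Base ( [Ty [Base int] -> [Ty [Base b]]] )] -> [Ty [Base b] -> [Ty [Base int]]]]

Ty
Base -> Ty
( Ty ) -> Ty
( Base -> Ty ) -> Ty
( int -> Ty ) -> Ty
( int -> Base ) -> Ty
( int -> b ) -> Ty
( int -> b ) -> Base -> Ty
( int -> b ) -> b -> Ty
( int -> b ) -> b -> Base
( int -> b ) -> b -> int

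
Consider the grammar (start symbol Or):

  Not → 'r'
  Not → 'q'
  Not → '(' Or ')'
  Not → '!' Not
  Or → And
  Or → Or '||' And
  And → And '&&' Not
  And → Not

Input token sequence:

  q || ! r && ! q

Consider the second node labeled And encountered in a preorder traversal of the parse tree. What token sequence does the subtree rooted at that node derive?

[Or [Or [And [Not q]]] || [And [And [Not ! [Not r]]] && [Not ! [Not q]]]]

! r && ! q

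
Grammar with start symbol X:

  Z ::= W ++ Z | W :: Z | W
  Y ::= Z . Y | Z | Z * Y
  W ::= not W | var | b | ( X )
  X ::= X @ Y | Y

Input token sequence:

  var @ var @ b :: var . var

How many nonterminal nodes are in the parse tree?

17

[X [X [X [Y [Z [W var]]]] @ [Y [Z [W var]]]] @ [Y [Z [W b] :: [Z [W var]]] . [Y [Z [W var]]]]]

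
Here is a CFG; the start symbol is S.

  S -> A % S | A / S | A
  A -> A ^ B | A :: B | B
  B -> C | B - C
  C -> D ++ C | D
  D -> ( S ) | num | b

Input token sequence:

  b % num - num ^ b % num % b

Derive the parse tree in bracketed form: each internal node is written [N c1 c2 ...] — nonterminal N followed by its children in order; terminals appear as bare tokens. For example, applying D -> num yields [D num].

[S [A [B [C [D b]]]] % [S [A [A [B [B [C [D num]]] - [C [D num]]]] ^ [B [C [D b]]]] % [S [A [B [C [D num]]]] % [S [A [B [C [D b]]]]]]]]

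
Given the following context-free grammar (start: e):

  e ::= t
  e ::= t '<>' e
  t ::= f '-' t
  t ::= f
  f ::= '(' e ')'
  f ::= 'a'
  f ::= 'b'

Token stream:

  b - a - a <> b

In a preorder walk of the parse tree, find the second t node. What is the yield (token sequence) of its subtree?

[e [t [f b] - [t [f a] - [t [f a]]]] <> [e [t [f b]]]]

a - a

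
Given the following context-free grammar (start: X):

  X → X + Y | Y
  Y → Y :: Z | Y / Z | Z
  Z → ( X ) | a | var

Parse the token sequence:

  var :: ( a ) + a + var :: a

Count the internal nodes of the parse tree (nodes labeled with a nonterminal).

[X [X [X [Y [Y [Z var]] :: [Z ( [X [Y [Z a]]] )]]] + [Y [Z a]]] + [Y [Y [Z var]] :: [Z a]]]

16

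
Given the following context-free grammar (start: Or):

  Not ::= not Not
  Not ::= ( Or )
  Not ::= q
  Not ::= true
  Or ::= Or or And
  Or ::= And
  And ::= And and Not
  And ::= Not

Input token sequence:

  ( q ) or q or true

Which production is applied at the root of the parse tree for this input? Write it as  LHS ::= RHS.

Or ::= Or or And

[Or [Or [Or [And [Not ( [Or [And [Not q]]] )]]] or [And [Not q]]] or [And [Not true]]]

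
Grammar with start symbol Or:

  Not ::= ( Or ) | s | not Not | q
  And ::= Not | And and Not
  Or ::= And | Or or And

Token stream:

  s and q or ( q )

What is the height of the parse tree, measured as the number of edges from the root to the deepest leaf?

[Or [Or [And [And [Not s]] and [Not q]]] or [And [Not ( [Or [And [Not q]]] )]]]

6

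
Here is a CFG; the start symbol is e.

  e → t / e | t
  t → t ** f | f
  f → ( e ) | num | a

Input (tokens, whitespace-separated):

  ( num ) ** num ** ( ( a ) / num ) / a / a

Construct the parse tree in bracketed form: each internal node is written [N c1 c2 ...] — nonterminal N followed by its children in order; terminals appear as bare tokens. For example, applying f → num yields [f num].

[e [t [t [t [f ( [e [t [f num]]] )]] ** [f num]] ** [f ( [e [t [f ( [e [t [f a]]] )]] / [e [t [f num]]]] )]] / [e [t [f a]] / [e [t [f a]]]]]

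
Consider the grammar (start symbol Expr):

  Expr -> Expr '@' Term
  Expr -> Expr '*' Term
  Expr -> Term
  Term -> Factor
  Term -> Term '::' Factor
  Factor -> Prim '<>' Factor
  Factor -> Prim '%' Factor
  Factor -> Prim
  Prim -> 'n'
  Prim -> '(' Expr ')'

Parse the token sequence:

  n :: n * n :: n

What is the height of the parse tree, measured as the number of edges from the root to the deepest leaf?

[Expr [Expr [Term [Term [Factor [Prim n]]] :: [Factor [Prim n]]]] * [Term [Term [Factor [Prim n]]] :: [Factor [Prim n]]]]

6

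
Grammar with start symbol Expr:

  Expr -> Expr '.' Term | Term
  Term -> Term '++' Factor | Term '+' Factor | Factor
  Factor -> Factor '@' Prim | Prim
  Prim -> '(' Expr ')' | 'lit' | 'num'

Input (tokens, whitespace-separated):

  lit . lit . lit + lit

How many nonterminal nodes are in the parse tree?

15

[Expr [Expr [Expr [Term [Factor [Prim lit]]]] . [Term [Factor [Prim lit]]]] . [Term [Term [Factor [Prim lit]]] + [Factor [Prim lit]]]]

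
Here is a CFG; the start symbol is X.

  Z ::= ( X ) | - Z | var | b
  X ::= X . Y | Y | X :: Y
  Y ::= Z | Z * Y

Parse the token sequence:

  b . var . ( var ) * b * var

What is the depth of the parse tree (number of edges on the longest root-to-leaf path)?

6

[X [X [X [Y [Z b]]] . [Y [Z var]]] . [Y [Z ( [X [Y [Z var]]] )] * [Y [Z b] * [Y [Z var]]]]]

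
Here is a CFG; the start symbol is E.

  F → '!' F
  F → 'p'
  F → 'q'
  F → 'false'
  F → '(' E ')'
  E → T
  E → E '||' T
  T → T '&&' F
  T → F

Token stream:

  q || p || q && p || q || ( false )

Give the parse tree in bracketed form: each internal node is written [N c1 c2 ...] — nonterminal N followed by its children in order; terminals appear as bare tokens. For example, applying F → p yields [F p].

E
E || T
E || T || T
E || T || T || T
E || T || T || T || T
T || T || T || T || T
F || T || T || T || T
q || T || T || T || T
q || F || T || T || T
q || p || T || T || T
q || p || T && F || T || T
q || p || F && F || T || T
q || p || q && F || T || T
q || p || q && p || T || T
q || p || q && p || F || T
q || p || q && p || q || T
q || p || q && p || q || F
q || p || q && p || q || ( E )
q || p || q && p || q || ( T )
q || p || q && p || q || ( F )
q || p || q && p || q || ( false )

[E [E [E [E [E [T [F q]]] || [T [F p]]] || [T [T [F q]] && [F p]]] || [T [F q]]] || [T [F ( [E [T [F false]]] )]]]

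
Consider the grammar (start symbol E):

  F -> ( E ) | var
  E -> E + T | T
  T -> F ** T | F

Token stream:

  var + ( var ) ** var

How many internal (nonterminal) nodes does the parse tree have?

11

[E [E [T [F var]]] + [T [F ( [E [T [F var]]] )] ** [T [F var]]]]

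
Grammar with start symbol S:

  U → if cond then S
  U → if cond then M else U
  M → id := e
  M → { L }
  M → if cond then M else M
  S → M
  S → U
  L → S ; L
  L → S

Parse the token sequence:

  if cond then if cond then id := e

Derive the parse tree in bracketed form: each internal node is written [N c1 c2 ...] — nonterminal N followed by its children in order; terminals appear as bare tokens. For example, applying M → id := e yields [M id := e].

[S [U if cond then [S [U if cond then [S [M id := e]]]]]]

S
U
if cond then S
if cond then U
if cond then if cond then S
if cond then if cond then M
if cond then if cond then id := e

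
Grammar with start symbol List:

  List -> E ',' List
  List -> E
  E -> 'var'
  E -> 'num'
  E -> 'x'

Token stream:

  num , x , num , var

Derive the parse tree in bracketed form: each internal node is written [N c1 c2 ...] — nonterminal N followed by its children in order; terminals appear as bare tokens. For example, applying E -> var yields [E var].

List
E , List
num , List
num , E , List
num , x , List
num , x , E , List
num , x , num , List
num , x , num , E
num , x , num , var

[List [E num] , [List [E x] , [List [E num] , [List [E var]]]]]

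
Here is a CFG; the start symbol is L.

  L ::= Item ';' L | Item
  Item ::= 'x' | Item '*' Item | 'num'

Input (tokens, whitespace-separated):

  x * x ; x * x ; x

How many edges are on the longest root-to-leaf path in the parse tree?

[L [Item [Item x] * [Item x]] ; [L [Item [Item x] * [Item x]] ; [L [Item x]]]]

4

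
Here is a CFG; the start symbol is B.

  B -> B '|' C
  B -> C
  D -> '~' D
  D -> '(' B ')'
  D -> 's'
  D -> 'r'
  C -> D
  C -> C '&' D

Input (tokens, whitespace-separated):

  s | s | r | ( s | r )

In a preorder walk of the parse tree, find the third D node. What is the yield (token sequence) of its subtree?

[B [B [B [B [C [D s]]] | [C [D s]]] | [C [D r]]] | [C [D ( [B [B [C [D s]]] | [C [D r]]] )]]]

r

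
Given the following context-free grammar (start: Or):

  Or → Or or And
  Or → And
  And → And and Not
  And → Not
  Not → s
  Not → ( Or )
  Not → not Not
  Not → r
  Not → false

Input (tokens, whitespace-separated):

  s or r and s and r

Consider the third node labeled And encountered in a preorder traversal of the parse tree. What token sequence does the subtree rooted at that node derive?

[Or [Or [And [Not s]]] or [And [And [And [Not r]] and [Not s]] and [Not r]]]

r and s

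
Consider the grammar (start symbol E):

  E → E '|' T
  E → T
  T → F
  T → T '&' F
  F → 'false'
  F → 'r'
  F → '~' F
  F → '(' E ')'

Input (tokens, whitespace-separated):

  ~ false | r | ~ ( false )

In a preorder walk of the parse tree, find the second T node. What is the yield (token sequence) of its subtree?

[E [E [E [T [F ~ [F false]]]] | [T [F r]]] | [T [F ~ [F ( [E [T [F false]]] )]]]]

r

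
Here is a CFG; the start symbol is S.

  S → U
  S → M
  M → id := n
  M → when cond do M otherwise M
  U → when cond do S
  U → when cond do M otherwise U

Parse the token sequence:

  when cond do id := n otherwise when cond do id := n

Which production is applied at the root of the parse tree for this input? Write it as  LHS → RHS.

S → U

[S [U when cond do [M id := n] otherwise [U when cond do [S [M id := n]]]]]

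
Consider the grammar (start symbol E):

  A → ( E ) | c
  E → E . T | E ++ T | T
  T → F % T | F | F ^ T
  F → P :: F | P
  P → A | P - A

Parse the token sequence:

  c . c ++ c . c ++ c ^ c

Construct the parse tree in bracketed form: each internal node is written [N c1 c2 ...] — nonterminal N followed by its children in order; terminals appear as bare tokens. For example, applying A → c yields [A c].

[E [E [E [E [E [T [F [P [A c]]]]] . [T [F [P [A c]]]]] ++ [T [F [P [A c]]]]] . [T [F [P [A c]]]]] ++ [T [F [P [A c]]] ^ [T [F [P [A c]]]]]]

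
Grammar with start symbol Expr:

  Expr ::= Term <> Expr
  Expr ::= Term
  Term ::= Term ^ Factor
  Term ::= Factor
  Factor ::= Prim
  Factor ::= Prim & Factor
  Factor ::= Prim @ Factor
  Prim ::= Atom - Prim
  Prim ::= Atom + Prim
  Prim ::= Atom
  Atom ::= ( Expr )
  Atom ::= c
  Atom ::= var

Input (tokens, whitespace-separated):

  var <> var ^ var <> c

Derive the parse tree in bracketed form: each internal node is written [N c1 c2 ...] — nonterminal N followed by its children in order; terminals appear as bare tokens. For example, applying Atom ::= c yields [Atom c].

Expr
Term <> Expr
Factor <> Expr
Prim <> Expr
Atom <> Expr
var <> Expr
var <> Term <> Expr
var <> Term ^ Factor <> Expr
var <> Factor ^ Factor <> Expr
var <> Prim ^ Factor <> Expr
var <> Atom ^ Factor <> Expr
var <> var ^ Factor <> Expr
var <> var ^ Prim <> Expr
var <> var ^ Atom <> Expr
var <> var ^ var <> Expr
var <> var ^ var <> Term
var <> var ^ var <> Factor
var <> var ^ var <> Prim
var <> var ^ var <> Atom
var <> var ^ var <> c

[Expr [Term [Factor [Prim [Atom var]]]] <> [Expr [Term [Term [Factor [Prim [Atom var]]]] ^ [Factor [Prim [Atom var]]]] <> [Expr [Term [Factor [Prim [Atom c]]]]]]]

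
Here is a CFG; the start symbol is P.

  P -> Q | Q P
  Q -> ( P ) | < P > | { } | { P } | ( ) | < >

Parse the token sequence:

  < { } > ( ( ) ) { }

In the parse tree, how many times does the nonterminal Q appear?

5

[P [Q < [P [Q { }]] >] [P [Q ( [P [Q ( )]] )] [P [Q { }]]]]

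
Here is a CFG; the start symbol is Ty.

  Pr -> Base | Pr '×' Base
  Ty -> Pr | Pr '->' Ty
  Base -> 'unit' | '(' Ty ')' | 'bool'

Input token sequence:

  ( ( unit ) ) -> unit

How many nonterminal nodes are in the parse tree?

12

[Ty [Pr [Base ( [Ty [Pr [Base ( [Ty [Pr [Base unit]]] )]]] )]] -> [Ty [Pr [Base unit]]]]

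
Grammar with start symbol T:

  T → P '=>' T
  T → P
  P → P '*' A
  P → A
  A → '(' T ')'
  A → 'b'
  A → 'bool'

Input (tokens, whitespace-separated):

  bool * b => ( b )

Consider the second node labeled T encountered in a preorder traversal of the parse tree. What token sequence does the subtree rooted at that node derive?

( b )

[T [P [P [A bool]] * [A b]] => [T [P [A ( [T [P [A b]]] )]]]]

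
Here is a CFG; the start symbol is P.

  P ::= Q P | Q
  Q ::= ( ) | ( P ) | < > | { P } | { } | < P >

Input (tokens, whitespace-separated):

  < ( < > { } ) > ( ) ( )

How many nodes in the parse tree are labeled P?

[P [Q < [P [Q ( [P [Q < >] [P [Q { }]]] )]] >] [P [Q ( )] [P [Q ( )]]]]

6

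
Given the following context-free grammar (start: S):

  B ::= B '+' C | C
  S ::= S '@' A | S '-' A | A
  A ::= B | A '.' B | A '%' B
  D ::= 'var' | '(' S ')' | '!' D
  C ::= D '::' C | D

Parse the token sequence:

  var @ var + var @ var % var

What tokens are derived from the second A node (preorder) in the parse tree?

var + var

[S [S [S [A [B [C [D var]]]]] @ [A [B [B [C [D var]]] + [C [D var]]]]] @ [A [A [B [C [D var]]]] % [B [C [D var]]]]]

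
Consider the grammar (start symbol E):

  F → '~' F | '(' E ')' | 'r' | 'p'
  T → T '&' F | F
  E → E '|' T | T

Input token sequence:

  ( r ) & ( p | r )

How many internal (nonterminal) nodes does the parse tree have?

[E [T [T [F ( [E [T [F r]]] )]] & [F ( [E [E [T [F p]]] | [T [F r]]] )]]]

14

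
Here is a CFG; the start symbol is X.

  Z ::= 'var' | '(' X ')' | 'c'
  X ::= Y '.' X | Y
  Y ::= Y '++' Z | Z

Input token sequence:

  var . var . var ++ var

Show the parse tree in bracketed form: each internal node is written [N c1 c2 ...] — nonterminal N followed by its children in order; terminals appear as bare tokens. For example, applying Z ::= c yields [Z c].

[X [Y [Z var]] . [X [Y [Z var]] . [X [Y [Y [Z var]] ++ [Z var]]]]]

X
Y . X
Z . X
var . X
var . Y . X
var . Z . X
var . var . X
var . var . Y
var . var . Y ++ Z
var . var . Z ++ Z
var . var . var ++ Z
var . var . var ++ var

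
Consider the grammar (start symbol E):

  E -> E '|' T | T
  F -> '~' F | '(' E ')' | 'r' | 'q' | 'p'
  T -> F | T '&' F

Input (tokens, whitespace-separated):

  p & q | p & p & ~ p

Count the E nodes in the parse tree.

[E [E [T [T [F p]] & [F q]]] | [T [T [T [F p]] & [F p]] & [F ~ [F p]]]]

2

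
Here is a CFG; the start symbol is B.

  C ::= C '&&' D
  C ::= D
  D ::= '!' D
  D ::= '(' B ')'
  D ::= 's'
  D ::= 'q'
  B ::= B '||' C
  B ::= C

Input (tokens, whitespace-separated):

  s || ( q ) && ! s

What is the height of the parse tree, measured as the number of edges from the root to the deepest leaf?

7

[B [B [C [D s]]] || [C [C [D ( [B [C [D q]]] )]] && [D ! [D s]]]]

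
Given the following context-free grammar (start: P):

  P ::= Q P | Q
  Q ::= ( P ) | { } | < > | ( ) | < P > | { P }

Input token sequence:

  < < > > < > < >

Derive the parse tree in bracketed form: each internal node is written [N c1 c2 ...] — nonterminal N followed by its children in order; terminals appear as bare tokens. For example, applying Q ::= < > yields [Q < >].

[P [Q < [P [Q < >]] >] [P [Q < >] [P [Q < >]]]]

P
Q P
< P > P
< Q > P
< < > > P
< < > > Q P
< < > > < > P
< < > > < > Q
< < > > < > < >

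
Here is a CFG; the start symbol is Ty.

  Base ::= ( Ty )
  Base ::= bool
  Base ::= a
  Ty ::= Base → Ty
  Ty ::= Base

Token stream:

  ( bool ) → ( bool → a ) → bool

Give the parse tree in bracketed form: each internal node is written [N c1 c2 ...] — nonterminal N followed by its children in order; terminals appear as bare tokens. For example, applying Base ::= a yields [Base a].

Ty
Base → Ty
( Ty ) → Ty
( Base ) → Ty
( bool ) → Ty
( bool ) → Base → Ty
( bool ) → ( Ty ) → Ty
( bool ) → ( Base → Ty ) → Ty
( bool ) → ( bool → Ty ) → Ty
( bool ) → ( bool → Base ) → Ty
( bool ) → ( bool → a ) → Ty
( bool ) → ( bool → a ) → Base
( bool ) → ( bool → a ) → bool

[Ty [Base ( [Ty [Base bool]] )] → [Ty [Base ( [Ty [Base bool] → [Ty [Base a]]] )] → [Ty [Base bool]]]]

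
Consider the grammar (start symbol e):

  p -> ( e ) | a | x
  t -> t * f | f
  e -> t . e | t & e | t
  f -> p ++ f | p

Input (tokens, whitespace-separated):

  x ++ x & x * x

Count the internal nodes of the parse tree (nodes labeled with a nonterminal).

13

[e [t [f [p x] ++ [f [p x]]]] & [e [t [t [f [p x]]] * [f [p x]]]]]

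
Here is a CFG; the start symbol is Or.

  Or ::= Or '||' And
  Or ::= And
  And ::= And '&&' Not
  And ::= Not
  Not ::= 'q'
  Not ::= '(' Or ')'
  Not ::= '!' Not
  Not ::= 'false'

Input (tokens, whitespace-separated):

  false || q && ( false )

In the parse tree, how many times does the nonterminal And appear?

[Or [Or [And [Not false]]] || [And [And [Not q]] && [Not ( [Or [And [Not false]]] )]]]

4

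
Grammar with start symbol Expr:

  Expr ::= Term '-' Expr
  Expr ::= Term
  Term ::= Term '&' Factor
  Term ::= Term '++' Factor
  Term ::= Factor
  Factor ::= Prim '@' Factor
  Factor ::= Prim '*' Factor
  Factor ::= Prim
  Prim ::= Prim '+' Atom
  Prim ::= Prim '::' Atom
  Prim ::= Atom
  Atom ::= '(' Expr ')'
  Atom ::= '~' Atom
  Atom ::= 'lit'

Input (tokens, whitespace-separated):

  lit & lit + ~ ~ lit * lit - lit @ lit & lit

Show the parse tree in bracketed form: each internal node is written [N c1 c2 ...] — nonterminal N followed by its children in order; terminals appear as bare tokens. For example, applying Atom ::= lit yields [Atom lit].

[Expr [Term [Term [Factor [Prim [Atom lit]]]] & [Factor [Prim [Prim [Atom lit]] + [Atom ~ [Atom ~ [Atom lit]]]] * [Factor [Prim [Atom lit]]]]] - [Expr [Term [Term [Factor [Prim [Atom lit]] @ [Factor [Prim [Atom lit]]]]] & [Factor [Prim [Atom lit]]]]]]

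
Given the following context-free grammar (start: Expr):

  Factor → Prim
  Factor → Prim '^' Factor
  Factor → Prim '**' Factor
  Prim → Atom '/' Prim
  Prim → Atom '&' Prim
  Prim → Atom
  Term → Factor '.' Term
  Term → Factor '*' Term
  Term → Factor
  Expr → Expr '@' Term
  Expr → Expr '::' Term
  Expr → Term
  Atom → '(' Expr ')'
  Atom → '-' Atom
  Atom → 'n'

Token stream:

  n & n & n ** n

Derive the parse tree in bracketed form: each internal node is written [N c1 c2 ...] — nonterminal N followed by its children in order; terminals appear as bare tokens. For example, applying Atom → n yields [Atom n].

Expr
Term
Factor
Prim ** Factor
Atom & Prim ** Factor
n & Prim ** Factor
n & Atom & Prim ** Factor
n & n & Prim ** Factor
n & n & Atom ** Factor
n & n & n ** Factor
n & n & n ** Prim
n & n & n ** Atom
n & n & n ** n

[Expr [Term [Factor [Prim [Atom n] & [Prim [Atom n] & [Prim [Atom n]]]] ** [Factor [Prim [Atom n]]]]]]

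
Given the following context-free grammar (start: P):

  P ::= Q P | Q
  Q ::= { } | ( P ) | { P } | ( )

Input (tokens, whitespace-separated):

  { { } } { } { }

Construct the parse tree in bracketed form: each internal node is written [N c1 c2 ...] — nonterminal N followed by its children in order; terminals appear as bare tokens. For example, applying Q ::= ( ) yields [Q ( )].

[P [Q { [P [Q { }]] }] [P [Q { }] [P [Q { }]]]]

P
Q P
{ P } P
{ Q } P
{ { } } P
{ { } } Q P
{ { } } { } P
{ { } } { } Q
{ { } } { } { }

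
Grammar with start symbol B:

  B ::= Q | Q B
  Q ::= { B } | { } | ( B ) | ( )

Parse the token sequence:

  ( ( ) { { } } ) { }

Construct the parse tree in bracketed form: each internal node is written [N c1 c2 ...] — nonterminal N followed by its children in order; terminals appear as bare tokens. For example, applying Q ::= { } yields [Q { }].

[B [Q ( [B [Q ( )] [B [Q { [B [Q { }]] }]]] )] [B [Q { }]]]

B
Q B
( B ) B
( Q B ) B
( ( ) B ) B
( ( ) Q ) B
( ( ) { B } ) B
( ( ) { Q } ) B
( ( ) { { } } ) B
( ( ) { { } } ) Q
( ( ) { { } } ) { }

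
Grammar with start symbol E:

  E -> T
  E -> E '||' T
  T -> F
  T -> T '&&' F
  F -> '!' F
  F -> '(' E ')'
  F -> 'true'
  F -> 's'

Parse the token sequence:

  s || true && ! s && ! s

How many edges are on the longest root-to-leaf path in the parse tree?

[E [E [T [F s]]] || [T [T [T [F true]] && [F ! [F s]]] && [F ! [F s]]]]

5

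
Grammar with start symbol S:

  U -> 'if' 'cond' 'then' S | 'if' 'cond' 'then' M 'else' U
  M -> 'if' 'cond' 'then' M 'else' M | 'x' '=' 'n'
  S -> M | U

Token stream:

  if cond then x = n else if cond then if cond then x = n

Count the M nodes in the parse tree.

[S [U if cond then [M x = n] else [U if cond then [S [U if cond then [S [M x = n]]]]]]]

2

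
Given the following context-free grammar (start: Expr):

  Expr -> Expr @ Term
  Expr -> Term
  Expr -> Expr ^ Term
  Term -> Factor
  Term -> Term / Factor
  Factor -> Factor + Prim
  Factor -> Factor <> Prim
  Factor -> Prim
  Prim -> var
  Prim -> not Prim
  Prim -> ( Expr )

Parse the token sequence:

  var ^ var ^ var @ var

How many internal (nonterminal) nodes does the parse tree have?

[Expr [Expr [Expr [Expr [Term [Factor [Prim var]]]] ^ [Term [Factor [Prim var]]]] ^ [Term [Factor [Prim var]]]] @ [Term [Factor [Prim var]]]]

16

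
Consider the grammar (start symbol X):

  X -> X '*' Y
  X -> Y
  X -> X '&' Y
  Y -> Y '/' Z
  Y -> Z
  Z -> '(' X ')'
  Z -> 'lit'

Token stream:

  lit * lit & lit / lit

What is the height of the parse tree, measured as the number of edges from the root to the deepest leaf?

[X [X [X [Y [Z lit]]] * [Y [Z lit]]] & [Y [Y [Z lit]] / [Z lit]]]

5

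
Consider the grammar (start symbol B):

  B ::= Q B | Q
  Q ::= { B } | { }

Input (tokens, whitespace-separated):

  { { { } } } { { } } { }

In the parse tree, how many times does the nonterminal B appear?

6

[B [Q { [B [Q { [B [Q { }]] }]] }] [B [Q { [B [Q { }]] }] [B [Q { }]]]]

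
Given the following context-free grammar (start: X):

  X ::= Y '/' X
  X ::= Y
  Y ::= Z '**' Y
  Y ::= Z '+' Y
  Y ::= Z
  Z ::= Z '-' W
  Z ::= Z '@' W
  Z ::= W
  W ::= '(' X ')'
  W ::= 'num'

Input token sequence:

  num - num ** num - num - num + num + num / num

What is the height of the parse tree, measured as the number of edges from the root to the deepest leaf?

7

[X [Y [Z [Z [W num]] - [W num]] ** [Y [Z [Z [Z [W num]] - [W num]] - [W num]] + [Y [Z [W num]] + [Y [Z [W num]]]]]] / [X [Y [Z [W num]]]]]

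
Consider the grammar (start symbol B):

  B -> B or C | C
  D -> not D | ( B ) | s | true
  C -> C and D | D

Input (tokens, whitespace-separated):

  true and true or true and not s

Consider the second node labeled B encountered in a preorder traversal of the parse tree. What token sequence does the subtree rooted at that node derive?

true and true

[B [B [C [C [D true]] and [D true]]] or [C [C [D true]] and [D not [D s]]]]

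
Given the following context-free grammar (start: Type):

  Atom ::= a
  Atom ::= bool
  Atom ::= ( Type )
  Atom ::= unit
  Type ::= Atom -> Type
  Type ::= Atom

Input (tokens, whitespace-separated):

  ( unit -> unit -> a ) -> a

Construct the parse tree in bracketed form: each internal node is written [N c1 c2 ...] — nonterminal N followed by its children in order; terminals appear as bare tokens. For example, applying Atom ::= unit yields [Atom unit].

Type
Atom -> Type
( Type ) -> Type
( Atom -> Type ) -> Type
( unit -> Type ) -> Type
( unit -> Atom -> Type ) -> Type
( unit -> unit -> Type ) -> Type
( unit -> unit -> Atom ) -> Type
( unit -> unit -> a ) -> Type
( unit -> unit -> a ) -> Atom
( unit -> unit -> a ) -> a

[Type [Atom ( [Type [Atom unit] -> [Type [Atom unit] -> [Type [Atom a]]]] )] -> [Type [Atom a]]]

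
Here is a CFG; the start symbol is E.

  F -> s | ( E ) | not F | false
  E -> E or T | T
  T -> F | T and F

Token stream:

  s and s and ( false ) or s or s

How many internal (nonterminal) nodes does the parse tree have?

16

[E [E [E [T [T [T [F s]] and [F s]] and [F ( [E [T [F false]]] )]]] or [T [F s]]] or [T [F s]]]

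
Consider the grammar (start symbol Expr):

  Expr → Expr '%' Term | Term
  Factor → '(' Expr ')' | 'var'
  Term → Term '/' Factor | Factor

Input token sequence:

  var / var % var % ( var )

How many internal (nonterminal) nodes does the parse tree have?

[Expr [Expr [Expr [Term [Term [Factor var]] / [Factor var]]] % [Term [Factor var]]] % [Term [Factor ( [Expr [Term [Factor var]]] )]]]

14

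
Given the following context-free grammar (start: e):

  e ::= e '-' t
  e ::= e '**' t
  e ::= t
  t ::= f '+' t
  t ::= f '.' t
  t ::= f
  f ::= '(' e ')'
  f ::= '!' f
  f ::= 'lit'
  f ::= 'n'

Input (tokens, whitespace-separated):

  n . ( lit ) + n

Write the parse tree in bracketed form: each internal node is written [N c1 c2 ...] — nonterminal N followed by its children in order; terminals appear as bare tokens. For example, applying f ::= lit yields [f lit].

e
t
f . t
n . t
n . f + t
n . ( e ) + t
n . ( t ) + t
n . ( f ) + t
n . ( lit ) + t
n . ( lit ) + f
n . ( lit ) + n

[e [t [f n] . [t [f ( [e [t [f lit]]] )] + [t [f n]]]]]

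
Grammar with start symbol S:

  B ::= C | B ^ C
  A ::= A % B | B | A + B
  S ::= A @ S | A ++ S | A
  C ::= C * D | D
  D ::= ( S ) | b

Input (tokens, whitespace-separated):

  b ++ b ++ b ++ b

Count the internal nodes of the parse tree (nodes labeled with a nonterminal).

20

[S [A [B [C [D b]]]] ++ [S [A [B [C [D b]]]] ++ [S [A [B [C [D b]]]] ++ [S [A [B [C [D b]]]]]]]]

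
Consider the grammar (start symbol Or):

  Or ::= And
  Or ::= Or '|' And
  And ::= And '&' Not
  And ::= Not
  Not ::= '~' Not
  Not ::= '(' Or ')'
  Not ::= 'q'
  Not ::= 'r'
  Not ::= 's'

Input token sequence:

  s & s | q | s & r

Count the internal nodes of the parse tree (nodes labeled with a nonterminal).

[Or [Or [Or [And [And [Not s]] & [Not s]]] | [And [Not q]]] | [And [And [Not s]] & [Not r]]]

13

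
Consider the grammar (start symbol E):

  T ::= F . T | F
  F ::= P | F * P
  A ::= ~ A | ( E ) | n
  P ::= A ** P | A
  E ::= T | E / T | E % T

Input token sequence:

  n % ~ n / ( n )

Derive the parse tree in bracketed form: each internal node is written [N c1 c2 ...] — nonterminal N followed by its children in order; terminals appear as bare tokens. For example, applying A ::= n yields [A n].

[E [E [E [T [F [P [A n]]]]] % [T [F [P [A ~ [A n]]]]]] / [T [F [P [A ( [E [T [F [P [A n]]]]] )]]]]]

E
E / T
E % T / T
T % T / T
F % T / T
P % T / T
A % T / T
n % T / T
n % F / T
n % P / T
n % A / T
n % ~ A / T
n % ~ n / T
n % ~ n / F
n % ~ n / P
n % ~ n / A
n % ~ n / ( E )
n % ~ n / ( T )
n % ~ n / ( F )
n % ~ n / ( P )
n % ~ n / ( A )
n % ~ n / ( n )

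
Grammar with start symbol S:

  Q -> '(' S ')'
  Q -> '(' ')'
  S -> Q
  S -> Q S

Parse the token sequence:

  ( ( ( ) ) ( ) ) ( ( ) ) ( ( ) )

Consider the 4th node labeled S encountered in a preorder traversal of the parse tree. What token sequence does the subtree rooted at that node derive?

( )

[S [Q ( [S [Q ( [S [Q ( )]] )] [S [Q ( )]]] )] [S [Q ( [S [Q ( )]] )] [S [Q ( [S [Q ( )]] )]]]]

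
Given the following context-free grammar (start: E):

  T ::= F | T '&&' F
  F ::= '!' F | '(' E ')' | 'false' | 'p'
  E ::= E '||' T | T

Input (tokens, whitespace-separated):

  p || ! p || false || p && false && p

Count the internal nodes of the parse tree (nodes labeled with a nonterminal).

17

[E [E [E [E [T [F p]]] || [T [F ! [F p]]]] || [T [F false]]] || [T [T [T [F p]] && [F false]] && [F p]]]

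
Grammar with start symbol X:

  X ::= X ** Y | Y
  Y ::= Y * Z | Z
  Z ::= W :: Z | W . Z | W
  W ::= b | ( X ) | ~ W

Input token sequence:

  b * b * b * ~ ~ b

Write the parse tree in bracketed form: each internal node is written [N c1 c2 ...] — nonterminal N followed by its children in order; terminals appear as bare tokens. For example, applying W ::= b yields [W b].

[X [Y [Y [Y [Y [Z [W b]]] * [Z [W b]]] * [Z [W b]]] * [Z [W ~ [W ~ [W b]]]]]]

X
Y
Y * Z
Y * Z * Z
Y * Z * Z * Z
Z * Z * Z * Z
W * Z * Z * Z
b * Z * Z * Z
b * W * Z * Z
b * b * Z * Z
b * b * W * Z
b * b * b * Z
b * b * b * W
b * b * b * ~ W
b * b * b * ~ ~ W
b * b * b * ~ ~ b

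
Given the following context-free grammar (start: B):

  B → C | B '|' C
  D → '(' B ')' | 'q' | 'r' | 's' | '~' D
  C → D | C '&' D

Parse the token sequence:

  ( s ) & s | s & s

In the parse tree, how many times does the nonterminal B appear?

3

[B [B [C [C [D ( [B [C [D s]]] )]] & [D s]]] | [C [C [D s]] & [D s]]]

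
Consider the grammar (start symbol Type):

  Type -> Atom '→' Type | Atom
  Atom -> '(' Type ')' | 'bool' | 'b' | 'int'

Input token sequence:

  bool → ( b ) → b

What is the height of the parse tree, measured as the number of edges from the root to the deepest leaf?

5

[Type [Atom bool] → [Type [Atom ( [Type [Atom b]] )] → [Type [Atom b]]]]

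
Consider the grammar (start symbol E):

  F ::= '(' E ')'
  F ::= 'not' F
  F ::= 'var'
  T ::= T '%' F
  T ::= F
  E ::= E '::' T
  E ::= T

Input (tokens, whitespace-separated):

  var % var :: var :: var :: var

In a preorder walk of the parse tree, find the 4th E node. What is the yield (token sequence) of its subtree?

var % var

[E [E [E [E [T [T [F var]] % [F var]]] :: [T [F var]]] :: [T [F var]]] :: [T [F var]]]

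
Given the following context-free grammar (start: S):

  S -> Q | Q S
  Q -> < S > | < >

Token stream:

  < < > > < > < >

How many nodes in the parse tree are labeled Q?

4

[S [Q < [S [Q < >]] >] [S [Q < >] [S [Q < >]]]]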